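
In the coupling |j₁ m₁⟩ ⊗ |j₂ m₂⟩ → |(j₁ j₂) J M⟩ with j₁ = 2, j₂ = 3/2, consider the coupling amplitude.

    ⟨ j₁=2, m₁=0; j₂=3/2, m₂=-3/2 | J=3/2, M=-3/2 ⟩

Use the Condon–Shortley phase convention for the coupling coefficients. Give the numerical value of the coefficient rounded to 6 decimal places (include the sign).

+0.447214

√[4·2!2!1!/6! · 2!2!0!3!0!3!] = √(16/5)
  +(−1)^0/∏(0,2,2,0,0,1)! = 1/4  (running 1/4)
⟨..|..⟩ = √(16/5)·(1/4) = +0.447214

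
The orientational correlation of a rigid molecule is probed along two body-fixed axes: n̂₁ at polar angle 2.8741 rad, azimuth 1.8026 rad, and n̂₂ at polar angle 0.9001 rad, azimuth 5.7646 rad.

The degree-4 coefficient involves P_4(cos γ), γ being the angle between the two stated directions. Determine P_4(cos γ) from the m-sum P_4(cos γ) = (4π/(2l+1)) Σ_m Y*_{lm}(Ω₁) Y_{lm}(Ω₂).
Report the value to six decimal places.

-0.365616

Summing Y*_{l m}(θ₁,φ₁)·Y_{l m}(θ₂,φ₂) over m ∈ [−4, 4]; prefactor 4π/(2·4+1) = 1.396263:
  term(m=-4) = -0.00036 + 0.00005j   from Y*(Ω₁)=0.00130 + 0.00173j, Y(Ω₂)=-0.08042 + 0.14598j
  term(m=-3) = -0.00648 - 0.00524j   from Y*(Ω₁)=-0.01428 + 0.01711j, Y(Ω₂)=0.00563 + 0.37397j
  term(m=-2) = -0.00315 - 0.04495j   from Y*(Ω₁)=-0.11520 - 0.05759j, Y(Ω₂)=0.17795 + 0.30121j
  term(m=-1) = -0.01968 + 0.02111j   from Y*(Ω₁)=0.09727 - 0.41209j, Y(Ω₂)=-0.05920 - 0.03378j
  term(m=+0) = -0.20252 + 0.00000j   from Y*(Ω₁)=0.56874 + 0.00000j, Y(Ω₂)=-0.35608 + 0.00000j
  term(m=+1) = -0.01968 - 0.02111j   from Y*(Ω₁)=-0.09727 - 0.41209j, Y(Ω₂)=0.05920 - 0.03378j
  term(m=+2) = -0.00315 + 0.04495j   from Y*(Ω₁)=-0.11520 + 0.05759j, Y(Ω₂)=0.17795 - 0.30121j
  term(m=+3) = -0.00648 + 0.00524j   from Y*(Ω₁)=0.01428 + 0.01711j, Y(Ω₂)=-0.00563 + 0.37397j
  term(m=+4) = -0.00036 - 0.00005j   from Y*(Ω₁)=0.00130 - 0.00173j, Y(Ω₂)=-0.08042 - 0.14598j
Total Σ_m = -0.26185 - 0.00000j. Multiply by 1.396263: -0.36562 - 0.00000j. P_4(cos γ) = -0.365616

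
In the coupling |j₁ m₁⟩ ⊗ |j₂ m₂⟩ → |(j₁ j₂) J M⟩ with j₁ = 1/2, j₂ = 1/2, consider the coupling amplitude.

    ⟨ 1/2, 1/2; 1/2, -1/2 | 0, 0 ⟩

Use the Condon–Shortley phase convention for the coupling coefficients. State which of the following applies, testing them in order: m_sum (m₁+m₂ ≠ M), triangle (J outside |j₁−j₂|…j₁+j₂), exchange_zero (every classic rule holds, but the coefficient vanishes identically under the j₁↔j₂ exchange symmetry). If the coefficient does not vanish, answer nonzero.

m-sum: m₁+m₂ = 1/2+(-1/2) = 0, M = 0  ✓
triangle: |j₁−j₂| = 0 ≤ J = 0 ≤ j₁+j₂ = 1  ✓
exchange: j₁≠j₂ or m₁≠m₂ — the exchange symmetry imposes no constraint here
value check: CG = +√(1/2) = +0.707107 ≠ 0

nonzero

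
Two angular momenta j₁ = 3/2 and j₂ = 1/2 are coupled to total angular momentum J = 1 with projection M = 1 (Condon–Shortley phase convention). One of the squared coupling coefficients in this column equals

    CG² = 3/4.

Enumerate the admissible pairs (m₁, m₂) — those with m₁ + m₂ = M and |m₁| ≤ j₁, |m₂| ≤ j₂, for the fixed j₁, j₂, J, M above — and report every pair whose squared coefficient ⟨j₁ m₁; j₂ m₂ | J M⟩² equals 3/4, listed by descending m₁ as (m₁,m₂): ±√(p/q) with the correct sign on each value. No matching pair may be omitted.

Admissible pairs with m₁+m₂ = M = 1: (1/2,1/2), (3/2,-1/2)
  (m₁,m₂)=(3/2,-1/2): CG² = 3/4, CG = +√(3/4)   ← matches the target
  (m₁,m₂)=(1/2,1/2): CG² = 1/4, CG = −√(1/4)
Pairs with CG² = 3/4: (3/2,-1/2): +√(3/4)

(3/2,-1/2): +√(3/4)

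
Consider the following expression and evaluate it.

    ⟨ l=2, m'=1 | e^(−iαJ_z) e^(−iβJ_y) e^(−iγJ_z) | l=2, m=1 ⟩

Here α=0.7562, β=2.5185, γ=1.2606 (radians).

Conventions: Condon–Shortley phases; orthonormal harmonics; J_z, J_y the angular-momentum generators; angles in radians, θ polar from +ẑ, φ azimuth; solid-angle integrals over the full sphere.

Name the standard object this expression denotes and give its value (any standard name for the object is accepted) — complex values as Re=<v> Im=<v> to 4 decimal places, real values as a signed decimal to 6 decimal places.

This is a Wigner D-matrix element — the rotation-matrix element ⟨l m'| R(α,β,γ) |l m⟩ in the angular-momentum basis.
D^2_{1,1}(0.7562,2.5185,1.2606) = e^{-i·1·0.7562}·d^2_{1,1}(2.5185)·e^{-i·1·1.2606}. Compute d first:
Half-angle: c=0.306531, s=0.951861. N=√(6·1·6·1)=6.000000
k∈{0,1} keeps every argument non-negative
  k=0: (−1)^0·6.0000/(6)·0.3065^4·0.9519^0 = +0.008829
  k=1: (−1)^1·6.0000/(2)·0.3065^2·0.9519^2 = -0.255397
d^2_{1,1}(2.5185) = +0.008829 -0.255397 = -0.246569
Phases: e^{-i·(1)·0.7562}=+0.727449-0.686162i, e^{-i·(1)·1.2606}=+0.305246-0.952274i ⇒ D=+0.106361+0.222449i

Wigner D-matrix element, Re=0.1064 Im=0.2224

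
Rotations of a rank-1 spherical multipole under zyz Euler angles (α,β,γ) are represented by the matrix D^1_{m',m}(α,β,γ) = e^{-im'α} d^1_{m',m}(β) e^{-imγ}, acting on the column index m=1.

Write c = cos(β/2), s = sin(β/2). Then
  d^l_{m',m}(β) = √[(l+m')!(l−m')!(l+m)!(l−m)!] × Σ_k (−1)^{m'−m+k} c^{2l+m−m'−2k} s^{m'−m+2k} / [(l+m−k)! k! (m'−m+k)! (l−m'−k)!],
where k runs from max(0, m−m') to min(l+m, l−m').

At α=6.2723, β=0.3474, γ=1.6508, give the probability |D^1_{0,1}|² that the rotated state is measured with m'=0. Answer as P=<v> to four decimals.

D^1_{0,1}(6.2723,0.3474,1.6508) = e^{-i·0·6.2723}·d^1_{0,1}(0.3474)·e^{-i·1·1.6508}. Compute d first:
With c≡cos(β/2)=0.984952 and s≡sin(β/2)=0.172828, N=[1·1·2·1]^{1/2}=1.414214
k∈{1} keeps every argument non-negative
  k=1: (−1)^0·1.4142/(1)·0.9850^1·0.1728^1 = +0.240738
d^1_{0,1}(0.3474) = +0.240738
|D^1_{0,1}|² = |d^1_{0,1}(β)|² = (+0.240738)² = 0.057955 (the z-rotation phases have unit modulus)

P=0.0580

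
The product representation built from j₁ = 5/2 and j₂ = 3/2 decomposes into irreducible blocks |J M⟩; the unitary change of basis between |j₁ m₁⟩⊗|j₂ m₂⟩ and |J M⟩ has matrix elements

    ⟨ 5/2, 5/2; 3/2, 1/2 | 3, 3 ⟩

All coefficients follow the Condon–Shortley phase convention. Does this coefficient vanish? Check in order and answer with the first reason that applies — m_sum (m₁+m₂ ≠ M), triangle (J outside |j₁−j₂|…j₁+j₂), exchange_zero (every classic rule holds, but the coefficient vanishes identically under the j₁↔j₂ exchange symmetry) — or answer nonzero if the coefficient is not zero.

nonzero

m-sum: m₁+m₂ = 5/2+1/2 = 3, M = 3  ✓
triangle: |j₁−j₂| = 1 ≤ J = 3 ≤ j₁+j₂ = 4  ✓
exchange: j₁≠j₂ or m₁≠m₂ — the exchange symmetry imposes no constraint here
value check: CG = +√(5/8) = +0.790569 ≠ 0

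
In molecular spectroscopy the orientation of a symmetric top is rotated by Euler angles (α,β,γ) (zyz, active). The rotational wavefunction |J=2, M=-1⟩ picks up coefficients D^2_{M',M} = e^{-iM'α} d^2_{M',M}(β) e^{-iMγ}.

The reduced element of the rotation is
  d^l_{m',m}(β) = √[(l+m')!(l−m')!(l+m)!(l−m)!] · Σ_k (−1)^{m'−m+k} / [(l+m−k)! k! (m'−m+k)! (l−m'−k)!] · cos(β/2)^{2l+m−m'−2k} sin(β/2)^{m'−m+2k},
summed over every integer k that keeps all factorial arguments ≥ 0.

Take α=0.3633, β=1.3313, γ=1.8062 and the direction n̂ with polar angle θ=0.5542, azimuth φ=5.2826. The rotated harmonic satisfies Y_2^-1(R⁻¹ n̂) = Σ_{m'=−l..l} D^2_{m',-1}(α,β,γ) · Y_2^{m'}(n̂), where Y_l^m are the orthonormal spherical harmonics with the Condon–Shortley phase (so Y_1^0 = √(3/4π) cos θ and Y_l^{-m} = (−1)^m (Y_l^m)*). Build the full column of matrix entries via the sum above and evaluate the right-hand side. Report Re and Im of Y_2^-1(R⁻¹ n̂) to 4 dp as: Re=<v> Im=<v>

Re=-0.0744 Im=-0.2129

Need the full column D^2_{m',-1} for m'=−2..2 at α=0.3633, β=1.3313, γ=1.8062.
cos(β/2)=0.786516, sin(β/2)=0.617570
d^2_{-2,-1}: single k=1 term ⇒ +0.600950;  D = -0.492983+0.343670i
d^2_{-1,-1}: k∈[0..1] ⇒ +0.382674 -0.707797 = -0.325123;  D = +0.183230-0.268573i
d^2_{0,-1}: k∈[0..1] ⇒ -0.736011 +0.453777 = -0.282234;  D = +0.065827-0.274450i
d^2_{1,-1}: k∈[0..1] ⇒ +0.707797 -0.145461 = +0.562337;  D = +0.071725+0.557744i
d^2_{2,-1}: single k=0 term ⇒ -0.370507;  D = -0.174761-0.326702i
Y_2^{m'}(θ=0.5542,φ=5.2826) and Σ D·Y over m':
  (-0.4930+0.3437i)·(-0.0446+0.0972i)  (+0.1832-0.2686i)·(+0.1866+0.2910i)  (+0.0658-0.2744i)·(+0.3687+0.0000i)  (+0.0717+0.5577i)·(-0.1866+0.2910i)  (-0.1748-0.3267i)·(-0.0446-0.0972i)
Y_2^-1(R⁻¹ n̂) = -0.074444-0.212906i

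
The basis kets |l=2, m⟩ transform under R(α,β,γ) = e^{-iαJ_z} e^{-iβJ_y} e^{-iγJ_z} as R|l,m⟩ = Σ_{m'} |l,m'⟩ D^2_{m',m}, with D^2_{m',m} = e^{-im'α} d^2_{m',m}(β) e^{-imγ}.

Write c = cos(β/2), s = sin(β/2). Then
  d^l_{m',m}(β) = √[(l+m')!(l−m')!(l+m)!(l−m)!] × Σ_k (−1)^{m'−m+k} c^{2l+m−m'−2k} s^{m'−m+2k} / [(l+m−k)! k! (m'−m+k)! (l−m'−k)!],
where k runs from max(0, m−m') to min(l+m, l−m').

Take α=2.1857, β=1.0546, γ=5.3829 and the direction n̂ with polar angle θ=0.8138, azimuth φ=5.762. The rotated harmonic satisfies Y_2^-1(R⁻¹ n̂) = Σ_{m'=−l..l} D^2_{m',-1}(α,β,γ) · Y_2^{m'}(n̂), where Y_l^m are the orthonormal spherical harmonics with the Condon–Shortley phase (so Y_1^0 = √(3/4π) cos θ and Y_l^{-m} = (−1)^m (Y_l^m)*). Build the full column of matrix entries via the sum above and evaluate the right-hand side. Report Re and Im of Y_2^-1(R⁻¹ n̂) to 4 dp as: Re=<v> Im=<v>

Need the full column D^2_{m',-1} for m'=−2..2 at α=2.1857, β=1.0546, γ=5.3829.
cos(β/2)=0.864169, sin(β/2)=0.503202
d^2_{-2,-1}: single k=1 term ⇒ +0.649484;  D = -0.614539-0.210167i
d^2_{-1,-1}: k∈[0..1] ⇒ +0.557692 -0.567287 = -0.009595;  D = -0.002701-0.009207i
d^2_{0,-1}: k∈[0..1] ⇒ -0.795452 +0.269713 = -0.525739;  D = -0.326687+0.411919i
d^2_{1,-1}: k∈[0..1] ⇒ +0.567287 -0.064116 = +0.503171;  D = -0.502393-0.027966i
d^2_{2,-1}: single k=0 term ⇒ -0.220219;  D = -0.116846-0.186664i
Y_2^{m'}(θ=0.8138,φ=5.762) and Σ D·Y over m':
  (-0.6145-0.2102i)·(+0.1029+0.1763i)  (-0.0027-0.0092i)·(+0.3344+0.1920i)  (-0.3267+0.4119i)·(+0.1308+0.0000i)  (-0.5024-0.0280i)·(-0.3344+0.1920i)  (-0.1168-0.1867i)·(+0.1029-0.1763i)
Y_2^-1(R⁻¹ n̂) = +0.060397-0.165380i

Re=0.0604 Im=-0.1654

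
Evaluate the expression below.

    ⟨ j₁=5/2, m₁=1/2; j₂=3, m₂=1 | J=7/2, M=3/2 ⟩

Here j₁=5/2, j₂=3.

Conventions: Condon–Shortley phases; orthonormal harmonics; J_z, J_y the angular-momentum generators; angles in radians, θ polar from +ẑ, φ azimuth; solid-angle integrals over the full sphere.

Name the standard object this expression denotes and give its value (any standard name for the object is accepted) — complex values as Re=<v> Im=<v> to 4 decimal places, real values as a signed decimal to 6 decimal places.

Clebsch–Gordan coefficient, −√(5/21) ≈ -0.487950

This is a Clebsch–Gordan (vector-coupling) coefficient.
j₁+j₂−J=2  J+j₁−j₂=3  J−j₁+j₂=4  j₁+j₂+J+1=10
(j₁±m₁, j₂±m₂, J±M) = (3,2,4,2,5,2)
P² = 3072/35
sum k=0..2:
  [0] +1/96 = 1/96
  [1] −1/12 = -1/12
  [2] +1/48 = 1/48
S = -5/96
C² = P²·S² = 5/21 ; C = -0.487950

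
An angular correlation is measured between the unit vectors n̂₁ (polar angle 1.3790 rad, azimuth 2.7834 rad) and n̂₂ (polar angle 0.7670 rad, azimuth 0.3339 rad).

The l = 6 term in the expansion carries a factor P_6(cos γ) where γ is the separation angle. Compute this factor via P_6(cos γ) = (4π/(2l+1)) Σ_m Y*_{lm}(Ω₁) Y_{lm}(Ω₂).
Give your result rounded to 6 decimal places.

Term-by-term m-sum for l=6 (normalisation 4π/13 = 0.966644):
  m=-6: (-0.236324, -0.362002) × (-0.022623, -0.048992) = (-0.012389, 0.019768)  (running Σ = (-0.012389, 0.019768))
  m=-5: (0.063509, 0.283785) × (-0.019112, -0.192999) = (0.053556, -0.017681)  (running Σ = (0.041167, 0.002087))
  m=-4: (-0.027365, 0.197000) × (0.090681, -0.378421) = (0.072067, 0.028220)  (running Σ = (0.113235, 0.030307))
  m=-3: (0.145421, -0.268601) × (0.228262, -0.356829) = (-0.062651, -0.113202)  (running Σ = (0.050584, -0.082895))
  m=-2: (0.092200, -0.080278) × (0.066147, -0.052169) = (0.001911, -0.010120)  (running Σ = (0.052495, -0.093015))
  m=-1: (-0.285436, 0.106850) × (-0.327436, 0.113584) = (0.081326, -0.067408)  (running Σ = (0.133821, -0.160423))
  m=0: (-0.101040, -0.000000) × (-0.193179, 0.000000) = (0.019519, 0.000000)  (running Σ = (0.153339, -0.160423))
  m=1: (0.285436, 0.106850) × (0.327436, 0.113584) = (0.081326, 0.067408)  (running Σ = (0.234665, -0.093015))
  m=2: (0.092200, 0.080278) × (0.066147, 0.052169) = (0.001911, 0.010120)  (running Σ = (0.236576, -0.082895))
  m=3: (-0.145421, -0.268601) × (-0.228262, -0.356829) = (-0.062651, 0.113202)  (running Σ = (0.173925, 0.030307))
  m=4: (-0.027365, -0.197000) × (0.090681, 0.378421) = (0.072067, -0.028220)  (running Σ = (0.245993, 0.002087))
  m=5: (-0.063509, 0.283785) × (0.019112, -0.192999) = (0.053556, 0.017681)  (running Σ = (0.299549, 0.019768))
  m=6: (-0.236324, 0.362002) × (-0.022623, 0.048992) = (-0.012389, -0.019768)  (running Σ = (0.287160, -0.000000))
Total Σ_m = (0.287160, -0.000000). Multiply by 0.966644: (0.277581, -0.000000). P_6(cos γ) = 0.277581

0.277581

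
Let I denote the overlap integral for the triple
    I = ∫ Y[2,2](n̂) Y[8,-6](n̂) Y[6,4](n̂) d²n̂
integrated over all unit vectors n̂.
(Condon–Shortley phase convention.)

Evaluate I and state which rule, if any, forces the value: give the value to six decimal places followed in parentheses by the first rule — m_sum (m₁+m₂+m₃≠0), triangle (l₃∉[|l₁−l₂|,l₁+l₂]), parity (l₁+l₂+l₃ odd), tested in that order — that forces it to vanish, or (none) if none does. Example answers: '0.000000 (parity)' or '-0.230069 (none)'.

m-sum 0 ✓  L=16 even ✓  6≤6≤10 ✓
Π(2lᵢ+1) = 5×17×13 = 1105
triangle coeff Δ(2,8,6) = 1/30940
Σ_t [2,2]: t=2:+1/2073600 = 1/2073600
(3j)²=28/1105 [(2 8 6; 0 0 0)], sign=+1
Σ_t [0,0]: t=0:+1/174182400 = 1/174182400
(3j)²=11/340 [(2 8 6; 2 -6 4)], sign=+1
⇒ 4πI² = 77/85
I = (+1)√(77/85/(4π)) = 0.26849176
No selection rule forces the value: the integral is nonzero (none).

0.268492 (none)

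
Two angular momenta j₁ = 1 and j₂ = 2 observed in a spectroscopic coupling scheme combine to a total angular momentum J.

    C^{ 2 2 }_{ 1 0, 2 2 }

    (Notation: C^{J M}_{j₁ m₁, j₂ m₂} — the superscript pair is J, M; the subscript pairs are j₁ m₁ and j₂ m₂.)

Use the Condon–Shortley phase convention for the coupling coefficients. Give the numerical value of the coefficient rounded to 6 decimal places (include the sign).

j₁+j₂−J=1  J+j₁−j₂=1  J−j₁+j₂=3  j₁+j₂+J+1=6
(j₁±m₁, j₂±m₂, J±M) = (1,1,4,0,4,0)
P² = 24
sum k=1..1:
  [1] −1/6 = -1/6
S = -1/6
C² = P²·S² = 2/3 ; C = -0.816497

-0.816497  (= −√(2/3))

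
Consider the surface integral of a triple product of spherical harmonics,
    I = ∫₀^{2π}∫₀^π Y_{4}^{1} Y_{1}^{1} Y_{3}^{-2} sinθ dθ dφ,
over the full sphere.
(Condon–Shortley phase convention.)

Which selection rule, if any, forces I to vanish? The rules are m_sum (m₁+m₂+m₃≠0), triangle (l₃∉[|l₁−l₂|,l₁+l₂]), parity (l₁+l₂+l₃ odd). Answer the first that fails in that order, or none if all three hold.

none

m₁+m₂+m₃ = 1 + 1 − 2 = 0  ✓
triangle: |4−1|=3 ≤ l₃=3 ≤ 4+1=5  ✓
parity: l₁+l₂+l₃ = 8 is even  ✓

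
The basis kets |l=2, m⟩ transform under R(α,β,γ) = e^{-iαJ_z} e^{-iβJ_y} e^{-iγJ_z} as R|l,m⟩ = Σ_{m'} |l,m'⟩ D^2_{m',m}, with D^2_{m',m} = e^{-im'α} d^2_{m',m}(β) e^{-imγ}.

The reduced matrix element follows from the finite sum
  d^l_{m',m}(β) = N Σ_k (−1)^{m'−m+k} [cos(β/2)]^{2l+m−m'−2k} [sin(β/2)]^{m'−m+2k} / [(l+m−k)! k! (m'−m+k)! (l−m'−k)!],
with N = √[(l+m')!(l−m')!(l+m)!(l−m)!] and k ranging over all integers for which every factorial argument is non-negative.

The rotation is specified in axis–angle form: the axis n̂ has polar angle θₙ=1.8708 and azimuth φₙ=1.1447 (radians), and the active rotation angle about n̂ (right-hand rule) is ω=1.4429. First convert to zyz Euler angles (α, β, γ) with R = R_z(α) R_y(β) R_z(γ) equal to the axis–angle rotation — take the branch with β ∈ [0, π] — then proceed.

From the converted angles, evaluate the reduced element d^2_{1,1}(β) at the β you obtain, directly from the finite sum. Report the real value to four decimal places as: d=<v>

Axis–angle → zyz. n̂ = (sinθₙcosφₙ, sinθₙsinφₙ, cosθₙ) = (+0.394859, +0.869915, -0.295524), ω = 1.4429.
R = I cosω + sinω [n̂]ₓ + (1−cosω) n̂n̂ᵀ gives
  R = [+0.263575, +0.592792, +0.761004; +0.006572, +0.787778, -0.615924; -0.964617, +0.167343, +0.203743]
β = atan2(√(R₁₃²+R₂₃²), R₃₃) = 1.365617; α = atan2(R₂₃, R₁₃) mod 2π = 5.602765; γ = atan2(R₃₂, −R₃₁) mod 2π = 0.171772
d^2_{1,1}(β=1.3656) via the finite sum:
Half-angle: c=0.775804, s=0.630974. N=√(6·1·6·1)=6.000000
k∈{0,1} keeps every argument non-negative
  k=0: (−1)^0·6.0000/(6)·0.7758^4·0.6310^0 = +0.362249
  k=1: (−1)^1·6.0000/(2)·0.7758^2·0.6310^2 = -0.718867
d^2_{1,1}(1.3656) = +0.362249 -0.718867 = -0.356617

d=-0.3566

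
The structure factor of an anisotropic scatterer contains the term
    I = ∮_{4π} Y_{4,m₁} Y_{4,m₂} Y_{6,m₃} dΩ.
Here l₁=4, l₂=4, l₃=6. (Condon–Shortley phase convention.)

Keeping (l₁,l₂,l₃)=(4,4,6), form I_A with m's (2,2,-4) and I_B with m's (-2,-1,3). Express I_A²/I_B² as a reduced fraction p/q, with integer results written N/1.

12/5

Shared (l₁,l₂,l₃)=(4,4,6): N and (l;000)² cancel in I_A²/I_B².
A: Δ = 2!·6!·6!/15! = 1/1261260; Racah Σ t=0..2: t=0:+1/69120 t=1:−1/14400 t=2:+1/69120 = -7/172800; ⇒ 3j(4 4 6; 2 2 -4)² = 14/715, sgn -1
B: Δ = 2!·6!·6!/15! = 1/1261260; Racah Σ t=0..2: t=0:+1/51840 t=1:−1/5760 t=2:+1/11520 = -7/103680; ⇒ 3j(4 4 6; -2 -1 3)² = 7/858, sgn +1
I_A²/I_B² = (14/715)/(7/858) = 12/5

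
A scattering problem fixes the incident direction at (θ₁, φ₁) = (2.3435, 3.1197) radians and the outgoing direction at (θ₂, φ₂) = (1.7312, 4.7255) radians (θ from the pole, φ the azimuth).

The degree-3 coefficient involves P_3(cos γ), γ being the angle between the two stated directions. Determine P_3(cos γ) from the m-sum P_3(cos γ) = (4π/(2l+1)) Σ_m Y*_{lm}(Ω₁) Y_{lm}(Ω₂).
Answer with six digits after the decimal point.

Expand P_3 via completeness: Σ_{m} conj(Y_{3,m}) at Ω₁ times Y_{3,m} at Ω₂ —
  term(m=-3) = (0.006444, 0.061135)   from Y*(Ω₁)=(-0.152833, 0.010052), Y(Ω₂)=(-0.015783, -0.401051)
  term(m=-2) = (-0.058038, 0.004070)   from Y*(Ω₁)=(-0.365416, 0.016010), Y(Ω₂)=(0.159010, -0.004171)
  term(m=-1) = (0.003238, 0.092470)   from Y*(Ω₁)=(-0.332342, 0.007277), Y(Ω₂)=(-0.003649, -0.278316)
  term(m=+0) = (0.025130, 0.000000)   from Y*(Ω₁)=(0.146785, -0.000000), Y(Ω₂)=(0.171205, 0.000000)
  term(m=+1) = (0.003238, -0.092470)   from Y*(Ω₁)=(0.332342, 0.007277), Y(Ω₂)=(0.003649, -0.278316)
  term(m=+2) = (-0.058038, -0.004070)   from Y*(Ω₁)=(-0.365416, -0.016010), Y(Ω₂)=(0.159010, 0.004171)
  term(m=+3) = (0.006444, -0.061135)   from Y*(Ω₁)=(0.152833, 0.010052), Y(Ω₂)=(0.015783, -0.401051)
Accumulated sum (-0.071582, 0.000000); after 4π/(2l+1) scaling, (-0.128503, 0.000000) ⇒ P_3 = -0.128503

-0.128503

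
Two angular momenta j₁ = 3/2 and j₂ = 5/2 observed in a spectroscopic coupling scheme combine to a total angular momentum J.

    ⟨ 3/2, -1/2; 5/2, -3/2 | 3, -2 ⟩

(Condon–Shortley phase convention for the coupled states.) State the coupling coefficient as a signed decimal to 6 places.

+√(1/12) = +0.288675

j₁+j₂−J=1  J+j₁−j₂=2  J−j₁+j₂=4  j₁+j₂+J+1=8
(j₁±m₁, j₂±m₂, J±M) = (1,2,1,4,1,5)
P² = 48
sum k=0..1:
  [0] +1/12 = 1/12
  [1] −1/24 = -1/24
S = 1/24
C² = P²·S² = 1/12 ; C = +0.288675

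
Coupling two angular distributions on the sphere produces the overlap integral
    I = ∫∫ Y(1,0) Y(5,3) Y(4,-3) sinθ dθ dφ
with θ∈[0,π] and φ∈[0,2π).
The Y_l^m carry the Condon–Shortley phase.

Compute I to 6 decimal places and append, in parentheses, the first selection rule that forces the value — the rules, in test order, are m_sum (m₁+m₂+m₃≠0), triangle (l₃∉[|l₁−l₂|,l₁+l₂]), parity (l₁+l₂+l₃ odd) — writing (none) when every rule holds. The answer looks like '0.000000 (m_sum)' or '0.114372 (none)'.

-0.196426 (none)

Checks pass: Σm=0; 10 even; l₃=4∈[4,6].
(2·1+1)(2·5+1)(2·4+1) = 297
Δ: 2! 0! 8! / 11! → 1/495
sum: t=1:−1/576 = -1/576
3j²(1 5 4; 0 0 0) = Δ·Π!·Σ² = 5/99  (sign -1)
sum: t=1:−1/5040 = -1/5040
3j²(1 5 4; 0 3 -3) = Δ·Π!·Σ² = 16/495  (sign +1)
combine: 4πI² = 297·5/99·16/495 = 16/33
take √, sign -1: I = -0.19642560
No selection rule forces the value: the integral is nonzero (none).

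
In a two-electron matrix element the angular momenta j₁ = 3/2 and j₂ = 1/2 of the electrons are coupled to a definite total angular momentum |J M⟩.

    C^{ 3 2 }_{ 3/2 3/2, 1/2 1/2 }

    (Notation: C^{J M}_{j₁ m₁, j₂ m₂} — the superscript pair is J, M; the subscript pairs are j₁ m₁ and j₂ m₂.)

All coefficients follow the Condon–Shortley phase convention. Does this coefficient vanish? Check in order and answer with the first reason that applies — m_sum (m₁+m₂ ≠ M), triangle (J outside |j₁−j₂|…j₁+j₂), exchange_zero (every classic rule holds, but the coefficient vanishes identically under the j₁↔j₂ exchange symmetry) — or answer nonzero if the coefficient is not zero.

triangle

m-sum: m₁+m₂ = 3/2+1/2 = 2, M = 2  ✓
triangle: need |j₁−j₂| ≤ J ≤ j₁+j₂, i.e. J ∈ [1, 2]; J = 3 is outside ✗ ⇒ coefficient is 0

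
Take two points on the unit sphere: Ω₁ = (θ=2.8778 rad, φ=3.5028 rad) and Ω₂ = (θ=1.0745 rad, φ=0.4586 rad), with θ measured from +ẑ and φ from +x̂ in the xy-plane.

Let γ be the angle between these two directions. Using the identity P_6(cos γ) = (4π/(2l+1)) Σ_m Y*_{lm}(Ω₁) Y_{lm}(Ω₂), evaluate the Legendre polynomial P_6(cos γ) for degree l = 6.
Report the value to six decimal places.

-0.085758

Summing Y*_{l m}(θ₁,φ₁)·Y_{l m}(θ₂,φ₂) over m ∈ [−6, 6]; prefactor 4π/(2·6+1) = 0.966644:
  m=-6: (-0.000085+0.000126i) × (-0.206586-0.084916i) = +0.000028-0.000019i  (running Σ = +0.000028-0.000019i)
  m=-5: (-0.000454+0.001894i) × (-0.276961-0.314381i) = +0.000721-0.000382i  (running Σ = +0.000749-0.000400i)
  m=-4: (+0.001917+0.015137i) × (-0.083053-0.307735i) = +0.004499-0.001847i  (running Σ = +0.005248-0.002248i)
  m=-3: (+0.037847+0.071441i) × (-0.020673+0.104669i) = -0.008260+0.002484i  (running Σ = -0.003012+0.000237i)
  m=-2: (+0.214115+0.188710i) × (-0.212054+0.276871i) = -0.097652+0.019265i  (running Σ = -0.100664+0.019502i)
  m=-1: (+0.553454+0.209085i) × (-0.016339+0.008067i) = -0.010730+0.001048i  (running Σ = -0.111394+0.020551i)
  m=0: (+0.397482-0.000000i) × (+0.337297+0.000000i) = +0.134070+0.000000i  (running Σ = +0.022676+0.020551i)
  m=1: (-0.553454+0.209085i) × (+0.016339+0.008067i) = -0.010730-0.001048i  (running Σ = +0.011946+0.019502i)
  m=2: (+0.214115-0.188710i) × (-0.212054-0.276871i) = -0.097652-0.019265i  (running Σ = -0.085706+0.000237i)
  m=3: (-0.037847+0.071441i) × (+0.020673+0.104669i) = -0.008260-0.002484i  (running Σ = -0.093966-0.002248i)
  m=4: (+0.001917-0.015137i) × (-0.083053+0.307735i) = +0.004499+0.001847i  (running Σ = -0.089467-0.000400i)
  m=5: (+0.000454+0.001894i) × (+0.276961-0.314381i) = +0.000721+0.000382i  (running Σ = -0.088746-0.000019i)
  m=6: (-0.000085-0.000126i) × (-0.206586+0.084916i) = +0.000028+0.000019i  (running Σ = -0.088718+0.000000i)
Total Σ_m = -0.088718+0.000000i. Multiply by 0.966644: -0.085758+0.000000i. P_6(cos γ) = -0.085758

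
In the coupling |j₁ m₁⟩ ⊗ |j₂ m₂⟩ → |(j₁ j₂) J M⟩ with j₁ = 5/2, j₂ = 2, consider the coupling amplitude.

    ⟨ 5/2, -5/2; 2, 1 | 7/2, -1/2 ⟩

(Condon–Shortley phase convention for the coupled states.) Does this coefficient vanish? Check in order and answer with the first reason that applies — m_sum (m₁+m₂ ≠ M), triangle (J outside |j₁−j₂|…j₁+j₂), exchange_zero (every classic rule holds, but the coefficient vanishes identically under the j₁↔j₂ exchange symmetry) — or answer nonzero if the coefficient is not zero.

m-sum: m₁+m₂ = -5/2+1 = -3/2, M = -1/2  ✗ ⇒ coefficient is 0

m_sum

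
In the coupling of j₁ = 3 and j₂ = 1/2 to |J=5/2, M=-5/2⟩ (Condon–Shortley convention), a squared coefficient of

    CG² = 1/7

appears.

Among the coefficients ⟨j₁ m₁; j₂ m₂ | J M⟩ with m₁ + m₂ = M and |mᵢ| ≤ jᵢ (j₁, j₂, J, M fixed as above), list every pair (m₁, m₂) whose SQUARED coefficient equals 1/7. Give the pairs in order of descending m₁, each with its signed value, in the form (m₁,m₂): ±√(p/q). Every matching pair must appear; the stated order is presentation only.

Admissible pairs with m₁+m₂ = M = -5/2: (-3,1/2), (-2,-1/2)
  (m₁,m₂)=(-2,-1/2): CG² = 1/7, CG = +√(1/7)   ← matches the target
  (m₁,m₂)=(-3,1/2): CG² = 6/7, CG = −√(6/7)
Pairs with CG² = 1/7: (-2,-1/2): +√(1/7)

(-2,-1/2): +√(1/7)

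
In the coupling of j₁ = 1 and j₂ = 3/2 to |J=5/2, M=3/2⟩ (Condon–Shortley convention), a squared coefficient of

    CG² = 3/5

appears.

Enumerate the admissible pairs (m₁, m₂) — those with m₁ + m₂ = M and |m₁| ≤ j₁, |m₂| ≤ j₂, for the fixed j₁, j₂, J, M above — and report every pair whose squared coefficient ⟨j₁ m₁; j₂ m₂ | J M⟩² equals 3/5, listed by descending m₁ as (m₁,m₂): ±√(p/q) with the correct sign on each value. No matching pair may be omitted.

(1,1/2): +√(3/5)

Admissible pairs with m₁+m₂ = M = 3/2: (0,3/2), (1,1/2)
  (m₁,m₂)=(1,1/2): CG² = 3/5, CG = +√(3/5)   ← matches the target
  (m₁,m₂)=(0,3/2): CG² = 2/5, CG = +√(2/5)
Pairs with CG² = 3/5: (1,1/2): +√(3/5)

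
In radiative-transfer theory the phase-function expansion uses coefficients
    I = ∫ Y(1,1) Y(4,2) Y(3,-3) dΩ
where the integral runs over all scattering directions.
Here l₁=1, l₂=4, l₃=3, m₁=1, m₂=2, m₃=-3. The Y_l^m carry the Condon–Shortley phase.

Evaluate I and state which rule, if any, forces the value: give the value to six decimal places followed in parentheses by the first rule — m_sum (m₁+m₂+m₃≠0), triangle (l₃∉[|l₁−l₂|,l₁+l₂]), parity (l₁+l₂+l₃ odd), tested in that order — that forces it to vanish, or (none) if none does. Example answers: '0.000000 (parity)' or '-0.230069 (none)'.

Rules hold: Σm=0, L=8 even, 3≤3≤5.
N = 3·9·7 = 189
Δ = 2!·0!·6!/9! = 1/252
Racah Σ t=1..1: t=1:−1/36 = -1/36
⇒ 3j(1 4 3; 0 0 0)² = 4/63, sgn +1
Racah Σ t=0..0: t=0:+1/1440 = 1/1440
⇒ 3j(1 4 3; 1 2 -3)² = 1/252, sgn +1
4πI² = N·(3j₀)²·(3jₘ)² = 1/21
I = +1·√(0.047619/4π) = 0.06155813
No selection rule forces the value: the integral is nonzero (none).

0.061558 (none)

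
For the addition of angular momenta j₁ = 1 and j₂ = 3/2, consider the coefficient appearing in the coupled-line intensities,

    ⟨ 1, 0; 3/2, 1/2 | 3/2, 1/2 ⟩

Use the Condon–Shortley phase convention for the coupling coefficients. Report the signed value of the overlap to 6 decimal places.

-0.258199  (= −√(1/15))

triangle: 1!*1!*2!/5! = 2/120
(j±m)!: 1!*1!*2!*1!*2!*1! = 4
prefactor² = (2J+1)*Δ*N² = 4/15
  k=0: +1/(0!*1!*1!*2!*0!*0!) = 1/2
  k=1: −1/(1!*0!*0!*1!*1!*1!) = -1
Σ = -1/2  ⇒  CG² = 4/15*(-1/2)² = 1/15
CG = −√(1/15) = -0.258199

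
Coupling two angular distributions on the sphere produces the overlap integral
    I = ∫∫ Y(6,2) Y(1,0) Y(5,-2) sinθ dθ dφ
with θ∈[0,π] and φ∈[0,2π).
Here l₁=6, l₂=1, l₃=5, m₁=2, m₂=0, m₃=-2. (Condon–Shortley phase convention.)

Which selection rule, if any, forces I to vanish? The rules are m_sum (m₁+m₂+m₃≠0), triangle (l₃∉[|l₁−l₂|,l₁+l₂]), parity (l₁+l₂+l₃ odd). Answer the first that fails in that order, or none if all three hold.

azimuthal sum: 2 + 0 − 2 = 0  ✓
5 ≤ 5 ≤ 7 (triangle on l)  ✓
L = 6 + 1 + 5 = 12 (even)  ✓

none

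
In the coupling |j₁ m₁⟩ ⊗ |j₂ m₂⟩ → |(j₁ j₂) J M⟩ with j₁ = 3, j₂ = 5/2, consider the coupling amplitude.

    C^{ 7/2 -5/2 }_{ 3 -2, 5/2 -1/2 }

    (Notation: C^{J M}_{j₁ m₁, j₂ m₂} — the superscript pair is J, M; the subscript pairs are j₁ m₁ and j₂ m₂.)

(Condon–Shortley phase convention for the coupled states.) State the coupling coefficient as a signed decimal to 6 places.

−√(2/63) ≈ -0.178174

triangle: 2!*4!*3!/10! = 288/3628800
(j±m)!: 1!*5!*2!*3!*1!*6! = 1036800
prefactor² = (2J+1)*Δ*N² = 4608/7
  k=1: −1/(1!*1!*4!*1!*0!*2!) = -1/48
  k=2: +1/(2!*0!*3!*0!*1!*3!) = 1/72
Σ = -1/144  ⇒  CG² = 4608/7*(-1/144)² = 2/63
CG = −√(2/63) = -0.178174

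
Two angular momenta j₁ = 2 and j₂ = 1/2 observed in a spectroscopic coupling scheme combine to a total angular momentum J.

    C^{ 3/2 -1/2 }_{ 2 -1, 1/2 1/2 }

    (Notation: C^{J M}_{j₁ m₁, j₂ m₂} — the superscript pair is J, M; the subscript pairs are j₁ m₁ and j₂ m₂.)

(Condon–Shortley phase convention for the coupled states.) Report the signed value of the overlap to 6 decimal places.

triangle: 1!*3!*0!/5! = 6/120
(j±m)!: 1!*3!*1!*0!*1!*2! = 12
prefactor² = (2J+1)*Δ*N² = 12/5
  k=1: −1/(1!*0!*2!*0!*1!*0!) = -1/2
Σ = -1/2  ⇒  CG² = 12/5*(-1/2)² = 3/5
CG = −√(3/5) = -0.774597

−√(3/5) = -0.774597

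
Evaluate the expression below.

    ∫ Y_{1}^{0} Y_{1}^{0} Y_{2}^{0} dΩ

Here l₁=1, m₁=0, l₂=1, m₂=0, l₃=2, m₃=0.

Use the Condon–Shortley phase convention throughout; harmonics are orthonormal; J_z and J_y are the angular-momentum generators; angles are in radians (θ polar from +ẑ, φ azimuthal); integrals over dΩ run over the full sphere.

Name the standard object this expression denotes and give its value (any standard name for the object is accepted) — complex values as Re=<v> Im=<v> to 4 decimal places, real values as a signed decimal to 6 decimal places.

This is a Gaunt coefficient — the integral of a triple product of spherical harmonics over the sphere.
Checks pass: Σm=0; 4 even; l₃=2∈[0,2].
(2·1+1)(2·1+1)(2·2+1) = 45
Δ: 0! 2! 2! / 5! → 1/30
sum: t=0:+1/1 = 1/1
3j²(1 1 2; 0 0 0) = Δ·Π!·Σ² = 2/15  (sign +1)
(m-triple is (0,0,0) — same symbol as above.)
combine: 4πI² = 45·2/15·2/15 = 4/5
take √, sign +1: I = 0.25231325

Gaunt coefficient, +0.252313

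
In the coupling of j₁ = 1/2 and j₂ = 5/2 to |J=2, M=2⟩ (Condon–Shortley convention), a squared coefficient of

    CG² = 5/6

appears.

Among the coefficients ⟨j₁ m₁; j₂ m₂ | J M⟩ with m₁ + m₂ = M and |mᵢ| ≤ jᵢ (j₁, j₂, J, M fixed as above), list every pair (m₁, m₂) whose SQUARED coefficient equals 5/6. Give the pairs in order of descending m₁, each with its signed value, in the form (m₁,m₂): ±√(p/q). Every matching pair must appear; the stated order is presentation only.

(-1/2,5/2): −√(5/6)

Admissible pairs with m₁+m₂ = M = 2: (-1/2,5/2), (1/2,3/2)
  (m₁,m₂)=(1/2,3/2): CG² = 1/6, CG = +√(1/6)
  (m₁,m₂)=(-1/2,5/2): CG² = 5/6, CG = −√(5/6)   ← matches the target
Pairs with CG² = 5/6: (-1/2,5/2): −√(5/6)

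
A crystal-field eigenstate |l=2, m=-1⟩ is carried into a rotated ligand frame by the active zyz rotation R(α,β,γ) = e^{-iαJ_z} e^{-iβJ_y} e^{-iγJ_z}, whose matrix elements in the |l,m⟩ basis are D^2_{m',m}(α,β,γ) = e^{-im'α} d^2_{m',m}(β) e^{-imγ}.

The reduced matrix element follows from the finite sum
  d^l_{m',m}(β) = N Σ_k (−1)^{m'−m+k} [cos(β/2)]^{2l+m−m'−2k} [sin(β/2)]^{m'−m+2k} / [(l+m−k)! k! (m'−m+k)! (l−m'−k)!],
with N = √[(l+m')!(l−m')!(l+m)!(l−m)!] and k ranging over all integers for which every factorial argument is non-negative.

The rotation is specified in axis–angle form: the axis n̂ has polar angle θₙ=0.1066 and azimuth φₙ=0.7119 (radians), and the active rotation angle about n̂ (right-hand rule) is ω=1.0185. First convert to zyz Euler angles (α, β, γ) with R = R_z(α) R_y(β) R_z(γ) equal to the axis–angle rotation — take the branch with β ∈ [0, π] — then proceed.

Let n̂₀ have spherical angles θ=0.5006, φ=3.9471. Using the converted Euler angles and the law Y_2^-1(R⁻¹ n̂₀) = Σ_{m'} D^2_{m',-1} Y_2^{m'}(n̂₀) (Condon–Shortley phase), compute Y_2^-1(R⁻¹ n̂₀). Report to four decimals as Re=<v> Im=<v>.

Re=-0.3214 Im=-0.1233

Axis–angle → zyz. n̂ = (sinθₙcosφₙ, sinθₙsinφₙ, cosθₙ) = (+0.080556, +0.069507, +0.994324), ω = 1.0185.
R = I cosω + sinω [n̂]ₓ + (1−cosω) n̂n̂ᵀ gives
  R = [+0.527728, -0.843828, +0.097249; +0.849151, +0.526940, -0.035726; -0.021097, +0.101433, +0.994619]
β = atan2(√(R₁₃²+R₂₃²), R₃₃) = 0.103790; α = atan2(R₂₃, R₁₃) mod 2π = 5.931119; γ = atan2(R₃₂, −R₃₁) mod 2π = 1.365727
Need the full column D^2_{m',-1} for m'=−2..2 at α=5.9311, β=0.1038, γ=1.3657.
cos(β/2)=0.998654, sin(β/2)=0.051872
d^2_{-2,-1}: single k=1 term ⇒ +0.103325;  D = +0.081525+0.063480i
d^2_{-1,-1}: k∈[0..1] ⇒ +0.994626 -0.008050 = +0.986576;  D = +0.521659+0.837379i
d^2_{0,-1}: k∈[0..1] ⇒ -0.126546 +0.000341 = -0.126205;  D = -0.025700-0.123561i
d^2_{1,-1}: k∈[0..1] ⇒ +0.008050 -0.000007 = +0.008043;  D = -0.001178+0.007956i
d^2_{2,-1}: single k=0 term ⇒ -0.000279;  D = +0.000133-0.000245i
Y_2^{m'}(θ=0.5006,φ=3.9471) and Σ D·Y over m':
  (+0.0815+0.0635i)·(-0.0036-0.0889i)  (+0.5217+0.8374i)·(-0.2253+0.2346i)  (-0.0257-0.1236i)·(+0.4128+0.0000i)  (-0.0012+0.0080i)·(+0.2253+0.2346i)  (+0.0001-0.0002i)·(-0.0036+0.0889i)
Y_2^-1(R⁻¹ n̂) = -0.321363-0.123275i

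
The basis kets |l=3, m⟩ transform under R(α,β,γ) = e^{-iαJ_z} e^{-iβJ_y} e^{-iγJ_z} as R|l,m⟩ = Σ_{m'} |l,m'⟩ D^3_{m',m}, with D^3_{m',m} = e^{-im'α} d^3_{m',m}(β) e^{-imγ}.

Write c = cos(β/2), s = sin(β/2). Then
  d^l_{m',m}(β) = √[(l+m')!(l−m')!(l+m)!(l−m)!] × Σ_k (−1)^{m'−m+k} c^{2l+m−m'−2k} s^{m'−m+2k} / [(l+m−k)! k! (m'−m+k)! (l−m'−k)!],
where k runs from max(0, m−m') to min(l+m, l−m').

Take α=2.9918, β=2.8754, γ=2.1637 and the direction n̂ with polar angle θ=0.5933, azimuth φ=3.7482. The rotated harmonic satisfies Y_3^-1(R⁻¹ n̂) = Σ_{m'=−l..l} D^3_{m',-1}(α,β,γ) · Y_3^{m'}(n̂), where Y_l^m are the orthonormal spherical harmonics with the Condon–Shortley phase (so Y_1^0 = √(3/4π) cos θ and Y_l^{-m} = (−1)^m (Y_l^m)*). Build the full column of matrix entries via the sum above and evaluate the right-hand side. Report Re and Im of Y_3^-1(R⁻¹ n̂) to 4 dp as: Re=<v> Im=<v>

Re=0.2985 Im=-0.1321

Need the full column D^3_{m',-1} for m'=−3..3 at α=2.9918, β=2.8754, γ=2.1637.
cos(β/2)=0.132704, sin(β/2)=0.991156
d^3_{-3,-1}: single k=2 term ⇒ +0.001180;  D = +0.000169-0.001168i
d^3_{-2,-1}: k∈[1..2] ⇒ +0.000129 -0.014391 = -0.014262;  D = +0.004124-0.013653i
d^3_{-1,-1}: k∈[0..2] ⇒ +0.000005 -0.002437 +0.101973 = +0.099541;  D = +0.042678-0.089928i
d^3_{0,-1}: k∈[0..2] ⇒ -0.000141 +0.023648 -0.439727 = -0.416221;  D = +0.232572-0.345181i
d^3_{1,-1}: k∈[0..2] ⇒ +0.001828 -0.135964 +0.948094 = +0.813958;  D = +0.550461-0.599600i
d^3_{2,-1}: k∈[0..1] ⇒ -0.014391 +0.401414 = +0.387023;  D = -0.301350+0.242847i
d^3_{3,-1}: single k=0 term ⇒ +0.065823;  D = +0.056842-0.033191i
Y_3^{m'}(θ=0.5933,φ=3.7482) and Σ D·Y over m':
  (+0.0002-0.0012i)·(+0.0180+0.0707i)  (+0.0041-0.0137i)·(+0.0927-0.2481i)  (+0.0427-0.0899i)·(-0.3618+0.2510i)  (+0.2326-0.3452i)·(+0.1352+0.0000i)  (+0.5505-0.5996i)·(+0.3618+0.2510i)  (-0.3013+0.2428i)·(+0.0927+0.2481i)  (+0.0568-0.0332i)·(-0.0180+0.0707i)
Y_3^-1(R⁻¹ n̂) = +0.298465-0.132108i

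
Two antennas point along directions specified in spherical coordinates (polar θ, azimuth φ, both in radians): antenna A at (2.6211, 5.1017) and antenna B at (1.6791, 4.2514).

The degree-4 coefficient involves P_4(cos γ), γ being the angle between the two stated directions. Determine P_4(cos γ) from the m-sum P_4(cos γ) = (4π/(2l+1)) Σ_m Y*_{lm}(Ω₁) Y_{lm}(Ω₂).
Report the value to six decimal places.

-0.150286

Term-by-term m-sum for l=4 (normalisation 4π/9 = 1.396263):
  term(m=-4) = -0.011308-0.003003i   from Y*(Ω₁)=+0.000367+0.027065i, Y(Ω₂)=-0.116611+0.416226i
  term(m=-3) = -0.014746+0.009888i   from Y*(Ω₁)=+0.122866-0.052362i, Y(Ω₂)=-0.130594+0.024822i
  term(m=-2) = +0.013878-0.106311i   from Y*(Ω₁)=-0.251414-0.248030i, Y(Ω₂)=+0.183434+0.241888i
  term(m=-1) = -0.045327-0.051628i   from Y*(Ω₁)=-0.175768+0.428440i, Y(Ω₂)=-0.065993+0.132868i
  term(m=+0) = +0.007371+0.000000i   from Y*(Ω₁)=+0.026253-0.000000i, Y(Ω₂)=+0.280782+0.000000i
  term(m=+1) = -0.045327+0.051628i   from Y*(Ω₁)=+0.175768+0.428440i, Y(Ω₂)=+0.065993+0.132868i
  term(m=+2) = +0.013878+0.106311i   from Y*(Ω₁)=-0.251414+0.248030i, Y(Ω₂)=+0.183434-0.241888i
  term(m=+3) = -0.014746-0.009888i   from Y*(Ω₁)=-0.122866-0.052362i, Y(Ω₂)=+0.130594+0.024822i
  term(m=+4) = -0.011308+0.003003i   from Y*(Ω₁)=+0.000367-0.027065i, Y(Ω₂)=-0.116611-0.416226i
Total Σ_m = -0.107634+0.000000i. Multiply by 1.396263: -0.150286+0.000000i. P_4(cos γ) = -0.150286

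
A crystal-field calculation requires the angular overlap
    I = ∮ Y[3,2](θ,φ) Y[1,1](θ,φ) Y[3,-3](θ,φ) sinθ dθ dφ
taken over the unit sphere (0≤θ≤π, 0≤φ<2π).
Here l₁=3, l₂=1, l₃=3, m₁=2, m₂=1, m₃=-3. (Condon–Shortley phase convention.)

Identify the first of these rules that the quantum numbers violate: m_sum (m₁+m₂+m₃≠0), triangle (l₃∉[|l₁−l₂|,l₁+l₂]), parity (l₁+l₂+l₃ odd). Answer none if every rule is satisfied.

parity

azimuthal sum: 2 + 1 − 3 = 0  ✓
2 ≤ 3 ≤ 4 (triangle on l)  ✓
L = 3 + 1 + 3 = 7 (odd)  ✗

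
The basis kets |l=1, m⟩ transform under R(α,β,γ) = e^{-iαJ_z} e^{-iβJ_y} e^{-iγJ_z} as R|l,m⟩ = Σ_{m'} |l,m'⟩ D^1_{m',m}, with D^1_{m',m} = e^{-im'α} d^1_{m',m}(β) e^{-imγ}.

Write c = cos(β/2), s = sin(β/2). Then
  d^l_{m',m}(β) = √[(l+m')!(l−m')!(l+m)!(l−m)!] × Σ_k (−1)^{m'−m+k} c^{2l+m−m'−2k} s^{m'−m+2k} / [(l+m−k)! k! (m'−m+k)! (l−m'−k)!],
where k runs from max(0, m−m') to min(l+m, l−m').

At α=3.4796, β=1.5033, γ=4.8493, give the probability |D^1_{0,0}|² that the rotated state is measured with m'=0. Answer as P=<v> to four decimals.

First d^1_{0,0}(β=1.5033), then the phase factors e^{-i(0)α} and e^{-i(0)γ}:
With c≡cos(β/2)=0.730563 and s≡sin(β/2)=0.682845, N=[1·1·1·1]^{1/2}=1.000000
k∈{0,1} keeps every argument non-negative
  k=0: (−1)^0·1.0000/(1)·0.7306^2·0.6828^0 = +0.533723
  k=1: (−1)^1·1.0000/(1)·0.7306^0·0.6828^2 = -0.466277
d^1_{0,0}(1.5033) = +0.533723 -0.466277 = +0.067445
|D^1_{0,0}|² = |d^1_{0,0}(β)|² = (+0.067445)² = 0.004549 (the z-rotation phases have unit modulus)

P=0.0045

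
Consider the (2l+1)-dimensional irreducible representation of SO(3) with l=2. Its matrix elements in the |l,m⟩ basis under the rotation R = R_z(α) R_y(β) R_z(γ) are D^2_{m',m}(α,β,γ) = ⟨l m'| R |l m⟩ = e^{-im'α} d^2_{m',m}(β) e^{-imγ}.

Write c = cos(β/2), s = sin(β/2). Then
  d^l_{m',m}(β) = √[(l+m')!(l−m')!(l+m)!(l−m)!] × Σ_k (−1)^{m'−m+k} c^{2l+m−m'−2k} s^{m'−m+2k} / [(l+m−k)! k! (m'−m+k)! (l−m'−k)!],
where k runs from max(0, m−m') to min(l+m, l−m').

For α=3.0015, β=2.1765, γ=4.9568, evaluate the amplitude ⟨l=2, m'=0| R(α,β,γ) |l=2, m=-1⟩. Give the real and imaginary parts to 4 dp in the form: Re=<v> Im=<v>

Re=0.1387 Im=-0.5562

First d^2_{0,-1}(β=2.1765), then the phase factors e^{-i(0)α} and e^{-i(-1)γ}:
Half-angle: c=0.464036, s=0.885816. N=√(2·2·1·6)=4.898979
k: max(0,(-1)−(0))=0 … min(2+(-1),2−(0))=1
  k=0: (−1)^1·4.8990/(2)·0.4640^3·0.8858^1 = -0.216808
  k=1: (−1)^2·4.8990/(2)·0.4640^1·0.8858^3 = +0.790057
d^2_{0,-1}(2.1765) = -0.216808 +0.790057 = +0.573249
Attach z-rotation phases: D = e^{-i(0)(3.0015)}·(+0.573249)·e^{-i(-1)(4.9568)} = +0.138718-0.556212i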